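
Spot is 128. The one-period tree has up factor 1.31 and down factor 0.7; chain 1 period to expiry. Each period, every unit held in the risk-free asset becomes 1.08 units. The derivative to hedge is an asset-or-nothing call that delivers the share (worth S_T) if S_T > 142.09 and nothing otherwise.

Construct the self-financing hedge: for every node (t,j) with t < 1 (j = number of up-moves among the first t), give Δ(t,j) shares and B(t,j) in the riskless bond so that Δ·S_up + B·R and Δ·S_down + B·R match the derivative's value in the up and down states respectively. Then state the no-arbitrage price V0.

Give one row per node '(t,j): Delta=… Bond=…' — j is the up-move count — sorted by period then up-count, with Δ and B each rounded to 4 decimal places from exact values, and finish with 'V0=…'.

No-arbitrage ⇒ martingale measure with p* = (R−d)/(u−d) = 0.6230.
Payoff layer (t=1): V(1,0)=0.0000, V(1,1)=167.6800
(0,0): S=128.0000. Δ = (V_up−V_dn)/(S_up−S_dn) = (167.6800−0.0000)/(167.6800−89.6000) = 2.1475. V = [p*·167.6800 + (1−p*)·0.0000]/1.08 = 96.7189. B = V − Δ·S = -178.1664.
Self-financing check: at every node Δ·S+B equals the discounted successor values.

(0,0): Delta=2.1475 Bond=-178.1664
V0=96.7189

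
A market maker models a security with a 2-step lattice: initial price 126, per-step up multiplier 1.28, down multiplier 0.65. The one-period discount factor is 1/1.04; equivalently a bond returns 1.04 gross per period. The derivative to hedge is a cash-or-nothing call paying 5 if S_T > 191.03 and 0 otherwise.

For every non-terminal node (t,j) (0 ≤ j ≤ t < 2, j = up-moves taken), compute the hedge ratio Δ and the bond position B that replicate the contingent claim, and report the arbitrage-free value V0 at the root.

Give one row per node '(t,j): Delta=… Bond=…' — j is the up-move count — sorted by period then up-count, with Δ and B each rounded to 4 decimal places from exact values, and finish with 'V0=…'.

(0,0): Delta=0.0375 Bond=-2.9526
(1,0): Delta=0.0000 Bond=0.0000
(1,1): Delta=0.0492 Bond=-4.9603
V0=1.7715

No-arbitrage ⇒ martingale measure with p* = (R−d)/(u−d) = 0.6190.
At expiry t=2: V(2,0)=0.0000, V(2,1)=0.0000, V(2,2)=5.0000
Node (1,0) S=81.9000: V=(p*·0.0000+(1−p*)·0.0000)/1.04=0.0000; Δ=(0.0000−0.0000)/(104.8320−53.2350)=0.0000; B=V−Δ·S=0.0000
Node (1,1) S=161.2800: V=(p*·5.0000+(1−p*)·0.0000)/1.04=2.9762; Δ=(5.0000−0.0000)/(206.4384−104.8320)=0.0492; B=V−Δ·S=-4.9603
Node (0,0) S=126.0000: V=(p*·2.9762+(1−p*)·0.0000)/1.04=1.7715; Δ=(2.9762−0.0000)/(161.2800−81.9000)=0.0375; B=V−Δ·S=-2.9526
Each (Δ,B) replicates both successor values, so the strategy is self-financing and V0 is arbitrage-free.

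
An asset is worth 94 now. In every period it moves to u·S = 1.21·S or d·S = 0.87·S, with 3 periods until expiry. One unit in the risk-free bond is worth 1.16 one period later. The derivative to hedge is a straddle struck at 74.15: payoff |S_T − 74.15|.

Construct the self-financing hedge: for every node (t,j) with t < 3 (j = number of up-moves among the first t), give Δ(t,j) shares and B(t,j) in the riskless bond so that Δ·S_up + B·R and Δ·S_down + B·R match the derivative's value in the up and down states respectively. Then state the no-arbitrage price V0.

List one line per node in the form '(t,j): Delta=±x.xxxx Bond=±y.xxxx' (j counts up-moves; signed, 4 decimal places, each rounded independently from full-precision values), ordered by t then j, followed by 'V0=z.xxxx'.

(0,0): Delta=0.9877 Bond=-46.2967
(1,0): Delta=0.8883 Bond=-45.5760
(1,1): Delta=1.0000 Bond=-55.1055
(2,0): Delta=-0.0129 Bond=11.2468
(2,1): Delta=1.0000 Bond=-63.9224
(2,2): Delta=1.0000 Bond=-63.9224
V0=46.5452

Since d<R<u, set p* = (R−d)/(u−d) = 0.8529; price each node as the discounted p*-expectation of its children.
Payoff layer (t=3): V(3,0)=12.2507, V(3,1)=11.9398, V(3,2)=45.5841, V(3,3)=92.3767
  t=2,j=0: stock 71.1486 → up 86.0898 (V=11.9398), down 61.8993 (V=12.2507). Price 10.3324; hedge Δ=-0.0129, bond B=11.2468.
  t=2,j=1: stock 98.9538 → up 119.7341 (V=45.5841), down 86.0898 (V=11.9398). Price 35.0314; hedge Δ=1.0000, bond B=-63.9224.
  t=2,j=2: stock 137.6254 → up 166.5267 (V=92.3767), down 119.7341 (V=45.5841). Price 73.7030; hedge Δ=1.0000, bond B=-63.9224.
  t=1,j=0: stock 81.7800 → up 98.9538 (V=35.0314), down 71.1486 (V=10.3324). Price 27.0683; hedge Δ=0.8883, bond B=-45.5760.
  t=1,j=1: stock 113.7400 → up 137.6254 (V=73.7030), down 98.9538 (V=35.0314). Price 58.6345; hedge Δ=1.0000, bond B=-55.1055.
  t=0,j=0: stock 94.0000 → up 113.7400 (V=58.6345), down 81.7800 (V=27.0683). Price 46.5452; hedge Δ=0.9877, bond B=-46.2967.
Check: Δ(0,0)·S0 + B(0,0) = 46.5452 = V0.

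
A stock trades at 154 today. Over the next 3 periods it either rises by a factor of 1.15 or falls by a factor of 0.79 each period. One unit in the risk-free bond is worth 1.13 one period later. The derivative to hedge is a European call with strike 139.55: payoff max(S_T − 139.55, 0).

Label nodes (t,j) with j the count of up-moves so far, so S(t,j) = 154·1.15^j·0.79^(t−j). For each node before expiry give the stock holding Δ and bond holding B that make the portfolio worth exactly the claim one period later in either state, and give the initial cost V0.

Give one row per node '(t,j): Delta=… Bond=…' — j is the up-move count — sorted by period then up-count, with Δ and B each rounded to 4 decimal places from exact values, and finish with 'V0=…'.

Since d<R<u, set p* = (R−d)/(u−d) = 0.9444; price each node as the discounted p*-expectation of its children.
At expiry t=3: V(3,0)=0.0000, V(3,1)=0.0000, V(3,2)=21.3453, V(3,3)=94.6647
  t=2,j=0: stock 96.1114 → up 110.5281 (V=0.0000), down 75.9280 (V=0.0000). Price 0.0000; hedge Δ=0.0000, bond B=0.0000.
  t=2,j=1: stock 139.9090 → up 160.8953 (V=21.3453), down 110.5281 (V=0.0000). Price 17.8403; hedge Δ=0.4238, bond B=-41.4524.
  t=2,j=2: stock 203.6650 → up 234.2147 (V=94.6647), down 160.8953 (V=21.3453). Price 80.1694; hedge Δ=1.0000, bond B=-123.4956.
  t=1,j=0: stock 121.6600 → up 139.9090 (V=17.8403), down 96.1114 (V=0.0000). Price 14.9107; hedge Δ=0.4073, bond B=-34.6455.
  t=1,j=1: stock 177.1000 → up 203.6650 (V=80.1694), down 139.9090 (V=17.8403). Price 67.8820; hedge Δ=0.9776, bond B=-105.2545.
  t=0,j=0: stock 154.0000 → up 177.1000 (V=67.8820), down 121.6600 (V=14.9107). Price 57.4683; hedge Δ=0.9555, bond B=-89.6742.
The time-0 hedge costs 57.4683, which is the no-arbitrage price.

(0,0): Delta=0.9555 Bond=-89.6742
(1,0): Delta=0.4073 Bond=-34.6455
(1,1): Delta=0.9776 Bond=-105.2545
(2,0): Delta=0.0000 Bond=0.0000
(2,1): Delta=0.4238 Bond=-41.4524
(2,2): Delta=1.0000 Bond=-123.4956
V0=57.4683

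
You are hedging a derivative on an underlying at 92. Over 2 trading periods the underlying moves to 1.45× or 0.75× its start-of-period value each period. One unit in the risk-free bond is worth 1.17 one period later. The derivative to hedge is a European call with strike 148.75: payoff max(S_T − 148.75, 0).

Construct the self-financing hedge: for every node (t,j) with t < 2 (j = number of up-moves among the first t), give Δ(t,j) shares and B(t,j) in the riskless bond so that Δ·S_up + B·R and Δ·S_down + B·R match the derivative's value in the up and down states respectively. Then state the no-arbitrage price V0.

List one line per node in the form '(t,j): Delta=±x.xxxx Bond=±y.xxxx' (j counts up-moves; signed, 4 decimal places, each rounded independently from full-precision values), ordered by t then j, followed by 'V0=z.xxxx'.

The replicating-portfolio and risk-neutral prices coincide; use p* = (1.17−0.75)/(1.45−0.75) = 0.6000 for the latter.
Payoff layer (t=2): V(2,0)=0.0000, V(2,1)=0.0000, V(2,2)=44.6800
(1,0): S=69.0000. Δ = (V_up−V_dn)/(S_up−S_dn) = (0.0000−0.0000)/(100.0500−51.7500) = 0.0000. V = [p*·0.0000 + (1−p*)·0.0000]/1.17 = 0.0000. B = V − Δ·S = 0.0000.
(1,1): S=133.4000. Δ = (V_up−V_dn)/(S_up−S_dn) = (44.6800−0.0000)/(193.4300−100.0500) = 0.4785. V = [p*·44.6800 + (1−p*)·0.0000]/1.17 = 22.9128. B = V − Δ·S = -40.9158.
(0,0): S=92.0000. Δ = (V_up−V_dn)/(S_up−S_dn) = (22.9128−0.0000)/(133.4000−69.0000) = 0.3558. V = [p*·22.9128 + (1−p*)·0.0000]/1.17 = 11.7502. B = V − Δ·S = -20.9824.
Each (Δ,B) replicates both successor values, so the strategy is self-financing and V0 is arbitrage-free.

(0,0): Delta=0.3558 Bond=-20.9824
(1,0): Delta=0.0000 Bond=0.0000
(1,1): Delta=0.4785 Bond=-40.9158
V0=11.7502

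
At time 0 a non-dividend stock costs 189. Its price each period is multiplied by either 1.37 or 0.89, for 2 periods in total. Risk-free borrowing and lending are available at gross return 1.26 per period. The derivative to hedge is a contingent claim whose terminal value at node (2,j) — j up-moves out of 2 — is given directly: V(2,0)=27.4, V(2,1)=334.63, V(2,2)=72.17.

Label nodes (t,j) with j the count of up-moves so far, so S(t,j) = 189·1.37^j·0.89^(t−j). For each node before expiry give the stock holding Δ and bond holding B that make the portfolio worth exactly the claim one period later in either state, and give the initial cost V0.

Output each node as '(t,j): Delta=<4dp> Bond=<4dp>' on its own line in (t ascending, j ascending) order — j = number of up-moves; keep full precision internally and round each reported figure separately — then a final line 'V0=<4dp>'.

Under the risk-neutral measure, an up-move has probability p* = (R−d)/(u−d) = 0.7708 and values discount at R = 1.26.
At expiry t=2: V(2,0)=27.4000, V(2,1)=334.6300, V(2,2)=72.1700
(1,0): S=168.2100. Δ = (V_up−V_dn)/(S_up−S_dn) = (334.6300−27.4000)/(230.4477−149.7069) = 3.8051. V = [p*·334.6300 + (1−p*)·27.4000]/1.26 = 209.7009. B = V − Δ·S = -430.3616.
(1,1): S=258.9300. Δ = (V_up−V_dn)/(S_up−S_dn) = (72.1700−334.6300)/(354.7341−230.4477) = -2.1117. V = [p*·72.1700 + (1−p*)·334.6300]/1.26 = 105.0136. B = V − Δ·S = 651.8052.
(0,0): S=189.0000. Δ = (V_up−V_dn)/(S_up−S_dn) = (105.0136−209.7009)/(258.9300−168.2100) = -1.1540. V = [p*·105.0136 + (1−p*)·209.7009]/1.26 = 102.3844. B = V − Δ·S = 320.4831.
Check: Δ(0,0)·S0 + B(0,0) = 102.3844 = V0.

(0,0): Delta=-1.1540 Bond=320.4831
(1,0): Delta=3.8051 Bond=-430.3616
(1,1): Delta=-2.1117 Bond=651.8052
V0=102.3844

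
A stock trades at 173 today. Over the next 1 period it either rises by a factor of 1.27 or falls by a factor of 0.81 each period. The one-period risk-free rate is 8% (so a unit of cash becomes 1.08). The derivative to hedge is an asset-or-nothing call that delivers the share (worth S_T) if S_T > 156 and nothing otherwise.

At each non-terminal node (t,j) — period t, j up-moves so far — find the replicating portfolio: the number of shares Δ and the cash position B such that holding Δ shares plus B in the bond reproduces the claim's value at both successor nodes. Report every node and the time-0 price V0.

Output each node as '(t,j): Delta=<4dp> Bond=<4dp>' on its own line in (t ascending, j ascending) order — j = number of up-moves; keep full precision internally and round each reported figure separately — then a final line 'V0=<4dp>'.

No-arbitrage ⇒ martingale measure with p* = (R−d)/(u−d) = 0.5870.
At expiry t=1: V(1,0)=0.0000, V(1,1)=219.7100
Node (0,0) S=173.0000: V=(p*·219.7100+(1−p*)·0.0000)/1.08=119.4076; Δ=(219.7100−0.0000)/(219.7100−140.1300)=2.7609; B=V−Δ·S=-358.2228
Check: Δ(0,0)·S0 + B(0,0) = 119.4076 = V0.

(0,0): Delta=2.7609 Bond=-358.2228
V0=119.4076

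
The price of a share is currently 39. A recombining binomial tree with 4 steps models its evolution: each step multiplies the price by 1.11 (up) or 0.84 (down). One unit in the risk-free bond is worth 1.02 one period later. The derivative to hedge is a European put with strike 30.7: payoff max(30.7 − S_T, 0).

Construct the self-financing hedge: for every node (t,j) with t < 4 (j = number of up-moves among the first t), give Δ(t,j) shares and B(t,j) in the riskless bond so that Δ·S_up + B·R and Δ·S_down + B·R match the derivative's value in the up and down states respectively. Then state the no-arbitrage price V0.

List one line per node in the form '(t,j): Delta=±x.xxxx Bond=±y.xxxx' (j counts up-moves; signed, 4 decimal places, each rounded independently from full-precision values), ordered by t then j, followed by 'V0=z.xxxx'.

(0,0): Delta=-0.1210 Bond=5.3058
(1,0): Delta=-0.3189 Bond=11.8953
(1,1): Delta=-0.0461 Bond=2.1702
(2,0): Delta=-0.7180 Bond=23.1178
(2,1): Delta=-0.1678 Bond=6.6409
(2,2): Delta=0.0000 Bond=0.0000
(3,0): Delta=-1.0000 Bond=30.0980
(3,1): Delta=-0.6113 Bond=20.3212
(3,2): Delta=0.0000 Bond=0.0000
(3,3): Delta=0.0000 Bond=0.0000
V0=0.5887

Since d<R<u, set p* = (R−d)/(u−d) = 0.6667; price each node as the discounted p*-expectation of its children.
Terminal payoffs: V(4,0)=11.2830, V(4,1)=5.0418, V(4,2)=0.0000, V(4,3)=0.0000, V(4,4)=0.0000
  t=3,j=0: stock 23.1155 → up 25.6582 (V=5.0418), down 19.4170 (V=11.2830). Price 6.9826; hedge Δ=-1.0000, bond B=30.0980.
  t=3,j=1: stock 30.5454 → up 33.9054 (V=0.0000), down 25.6582 (V=5.0418). Price 1.6477; hedge Δ=-0.6113, bond B=20.3212.
  t=3,j=2: stock 40.3636 → up 44.8036 (V=0.0000), down 33.9054 (V=0.0000). Price 0.0000; hedge Δ=0.0000, bond B=0.0000.
  t=3,j=3: stock 53.3376 → up 59.2047 (V=0.0000), down 44.8036 (V=0.0000). Price 0.0000; hedge Δ=0.0000, bond B=0.0000.
  t=2,j=0: stock 27.5184 → up 30.5454 (V=1.6477), down 23.1155 (V=6.9826). Price 3.3588; hedge Δ=-0.7180, bond B=23.1178.
  t=2,j=1: stock 36.3636 → up 40.3636 (V=0.0000), down 30.5454 (V=1.6477). Price 0.5385; hedge Δ=-0.1678, bond B=6.6409.
  t=2,j=2: stock 48.0519 → up 53.3376 (V=0.0000), down 40.3636 (V=0.0000). Price 0.0000; hedge Δ=0.0000, bond B=0.0000.
  t=1,j=0: stock 32.7600 → up 36.3636 (V=0.5385), down 27.5184 (V=3.3588). Price 1.4496; hedge Δ=-0.3189, bond B=11.8953.
  t=1,j=1: stock 43.2900 → up 48.0519 (V=0.0000), down 36.3636 (V=0.5385). Price 0.1760; hedge Δ=-0.0461, bond B=2.1702.
  t=0,j=0: stock 39.0000 → up 43.2900 (V=0.1760), down 32.7600 (V=1.4496). Price 0.5887; hedge Δ=-0.1210, bond B=5.3058.
Root portfolio cost Δ·39+B reproduces V0=0.5887.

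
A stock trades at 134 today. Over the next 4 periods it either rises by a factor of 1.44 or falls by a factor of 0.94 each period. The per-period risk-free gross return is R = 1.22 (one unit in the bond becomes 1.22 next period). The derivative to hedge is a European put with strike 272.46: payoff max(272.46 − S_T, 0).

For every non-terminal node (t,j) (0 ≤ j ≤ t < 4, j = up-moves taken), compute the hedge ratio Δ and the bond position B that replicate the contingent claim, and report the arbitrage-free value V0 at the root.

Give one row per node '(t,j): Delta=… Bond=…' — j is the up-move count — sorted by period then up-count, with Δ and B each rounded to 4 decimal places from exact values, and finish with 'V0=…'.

(0,0): Delta=-0.3585 Bond=64.9765
(1,0): Delta=-0.6532 Bond=116.3911
(1,1): Delta=-0.2074 Bond=50.1057
(2,0): Delta=-1.0000 Bond=183.0556
(2,1): Delta=-0.4754 Bond=109.7370
(2,2): Delta=-0.0699 Bond=22.9370
(3,0): Delta=-1.0000 Bond=223.3279
(3,1): Delta=-1.0000 Bond=223.3279
(3,2): Delta=-0.2063 Bond=63.5979
(3,3): Delta=0.0000 Bond=0.0000
V0=16.9329

The replicating-portfolio and risk-neutral prices coincide; use p* = (1.22−0.94)/(1.44−0.94) = 0.5600 for the latter.
Terminal payoffs: V(4,0)=167.8396, V(4,1)=112.1905, V(4,2)=26.9408, V(4,3)=0.0000, V(4,4)=0.0000
Node (3,0) S=111.2983: V=(p*·112.1905+(1−p*)·167.8396)/1.22=112.0296; Δ=(112.1905−167.8396)/(160.2695−104.6204)=-1.0000; B=V−Δ·S=223.3279
Node (3,1) S=170.4995: V=(p*·26.9408+(1−p*)·112.1905)/1.22=52.8284; Δ=(26.9408−112.1905)/(245.5192−160.2695)=-1.0000; B=V−Δ·S=223.3279
Node (3,2) S=261.1907: V=(p*·0.0000+(1−p*)·26.9408)/1.22=9.7163; Δ=(0.0000−26.9408)/(376.1145−245.5192)=-0.2063; B=V−Δ·S=63.5979
Node (3,3) S=400.1219: V=(p*·0.0000+(1−p*)·0.0000)/1.22=0.0000; Δ=(0.0000−0.0000)/(576.1755−376.1145)=0.0000; B=V−Δ·S=0.0000
Node (2,0) S=118.4024: V=(p*·52.8284+(1−p*)·112.0296)/1.22=64.6532; Δ=(52.8284−112.0296)/(170.4995−111.2983)=-1.0000; B=V−Δ·S=183.0556
Node (2,1) S=181.3824: V=(p*·9.7163+(1−p*)·52.8284)/1.22=23.5128; Δ=(9.7163−52.8284)/(261.1907−170.4995)=-0.4754; B=V−Δ·S=109.7370
Node (2,2) S=277.8624: V=(p*·0.0000+(1−p*)·9.7163)/1.22=3.5043; Δ=(0.0000−9.7163)/(400.1219−261.1907)=-0.0699; B=V−Δ·S=22.9370
Node (1,0) S=125.9600: V=(p*·23.5128+(1−p*)·64.6532)/1.22=34.1103; Δ=(23.5128−64.6532)/(181.3824−118.4024)=-0.6532; B=V−Δ·S=116.3911
Node (1,1) S=192.9600: V=(p*·3.5043+(1−p*)·23.5128)/1.22=10.0885; Δ=(3.5043−23.5128)/(277.8624−181.3824)=-0.2074; B=V−Δ·S=50.1057
Node (0,0) S=134.0000: V=(p*·10.0885+(1−p*)·34.1103)/1.22=16.9329; Δ=(10.0885−34.1103)/(192.9600−125.9600)=-0.3585; B=V−Δ·S=64.9765
The time-0 hedge costs 16.9329, which is the no-arbitrage price.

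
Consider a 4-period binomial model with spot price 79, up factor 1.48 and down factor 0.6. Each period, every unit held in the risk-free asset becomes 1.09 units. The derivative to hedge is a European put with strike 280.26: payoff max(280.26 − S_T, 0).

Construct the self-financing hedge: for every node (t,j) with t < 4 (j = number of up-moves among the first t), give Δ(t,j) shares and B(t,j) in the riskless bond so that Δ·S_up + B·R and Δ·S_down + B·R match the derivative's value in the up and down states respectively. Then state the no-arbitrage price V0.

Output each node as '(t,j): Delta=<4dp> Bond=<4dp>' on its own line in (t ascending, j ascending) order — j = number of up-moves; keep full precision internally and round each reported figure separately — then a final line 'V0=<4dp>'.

(0,0): Delta=-0.8106 Bond=190.3070
(1,0): Delta=-1.0000 Bond=216.4121
(1,1): Delta=-0.7495 Bond=200.2893
(2,0): Delta=-1.0000 Bond=235.8892
(2,1): Delta=-1.0000 Bond=235.8892
(2,2): Delta=-0.6687 Bond=204.3279
(3,0): Delta=-1.0000 Bond=257.1193
(3,1): Delta=-1.0000 Bond=257.1193
(3,2): Delta=-1.0000 Bond=257.1193
(3,3): Delta=-0.5617 Bond=195.3363
V0=126.2695

Since d<R<u, set p* = (R−d)/(u−d) = 0.5568; price each node as the discounted p*-expectation of its children.
Terminal values V(4,·): V(4,0)=270.0216, V(4,1)=255.0053, V(4,2)=217.9650, V(4,3)=126.5991, V(4,4)=0.0000
(3,0): S=17.0640. Δ = (V_up−V_dn)/(S_up−S_dn) = (255.0053−270.0216)/(25.2547−10.2384) = -1.0000. V = [p*·255.0053 + (1−p*)·270.0216]/1.09 = 240.0553. B = V − Δ·S = 257.1193.
(3,1): S=42.0912. Δ = (V_up−V_dn)/(S_up−S_dn) = (217.9650−255.0053)/(62.2950−25.2547) = -1.0000. V = [p*·217.9650 + (1−p*)·255.0053]/1.09 = 215.0281. B = V − Δ·S = 257.1193.
(3,2): S=103.8250. Δ = (V_up−V_dn)/(S_up−S_dn) = (126.5991−217.9650)/(153.6609−62.2950) = -1.0000. V = [p*·126.5991 + (1−p*)·217.9650]/1.09 = 153.2943. B = V − Δ·S = 257.1193.
(3,3): S=256.1016. Δ = (V_up−V_dn)/(S_up−S_dn) = (0.0000−126.5991)/(379.0303−153.6609) = -0.5617. V = [p*·0.0000 + (1−p*)·126.5991]/1.09 = 51.4738. B = V − Δ·S = 195.3363.
(2,0): S=28.4400. Δ = (V_up−V_dn)/(S_up−S_dn) = (215.0281−240.0553)/(42.0912−17.0640) = -1.0000. V = [p*·215.0281 + (1−p*)·240.0553]/1.09 = 207.4492. B = V − Δ·S = 235.8892.
(2,1): S=70.1520. Δ = (V_up−V_dn)/(S_up−S_dn) = (153.2943−215.0281)/(103.8250−42.0912) = -1.0000. V = [p*·153.2943 + (1−p*)·215.0281]/1.09 = 165.7372. B = V − Δ·S = 235.8892.
(2,2): S=173.0416. Δ = (V_up−V_dn)/(S_up−S_dn) = (51.4738−153.2943)/(256.1016−103.8250) = -0.6687. V = [p*·51.4738 + (1−p*)·153.2943]/1.09 = 88.6227. B = V − Δ·S = 204.3279.
(1,0): S=47.4000. Δ = (V_up−V_dn)/(S_up−S_dn) = (165.7372−207.4492)/(70.1520−28.4400) = -1.0000. V = [p*·165.7372 + (1−p*)·207.4492]/1.09 = 169.0121. B = V − Δ·S = 216.4121.
(1,1): S=116.9200. Δ = (V_up−V_dn)/(S_up−S_dn) = (88.6227−165.7372)/(173.0416−70.1520) = -0.7495. V = [p*·88.6227 + (1−p*)·165.7372]/1.09 = 112.6592. B = V − Δ·S = 200.2893.
(0,0): S=79.0000. Δ = (V_up−V_dn)/(S_up−S_dn) = (112.6592−169.0121)/(116.9200−47.4000) = -0.8106. V = [p*·112.6592 + (1−p*)·169.0121]/1.09 = 126.2695. B = V − Δ·S = 190.3070.
Check: Δ(0,0)·S0 + B(0,0) = 126.2695 = V0.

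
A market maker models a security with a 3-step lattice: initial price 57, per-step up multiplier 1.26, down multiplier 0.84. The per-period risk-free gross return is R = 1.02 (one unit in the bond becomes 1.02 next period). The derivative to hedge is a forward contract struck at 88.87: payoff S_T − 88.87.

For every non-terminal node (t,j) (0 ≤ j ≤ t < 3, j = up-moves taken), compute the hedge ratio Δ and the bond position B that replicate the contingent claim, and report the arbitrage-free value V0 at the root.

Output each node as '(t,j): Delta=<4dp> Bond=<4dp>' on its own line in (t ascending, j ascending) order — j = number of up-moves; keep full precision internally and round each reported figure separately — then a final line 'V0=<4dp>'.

(0,0): Delta=1.0000 Bond=-83.7442
(1,0): Delta=1.0000 Bond=-85.4191
(1,1): Delta=1.0000 Bond=-85.4191
(2,0): Delta=1.0000 Bond=-87.1275
(2,1): Delta=1.0000 Bond=-87.1275
(2,2): Delta=1.0000 Bond=-87.1275
V0=-26.7442

Since d<R<u, set p* = (R−d)/(u−d) = 0.4286; price each node as the discounted p*-expectation of its children.
Terminal values V(3,·): V(3,0)=-55.0859, V(3,1)=-38.1938, V(3,2)=-12.8557, V(3,3)=25.1514
Node (2,0) S=40.2192: V=(p*·-38.1938+(1−p*)·-55.0859)/1.02=-46.9083; Δ=(-38.1938−-55.0859)/(50.6762−33.7841)=1.0000; B=V−Δ·S=-87.1275
Node (2,1) S=60.3288: V=(p*·-12.8557+(1−p*)·-38.1938)/1.02=-26.7987; Δ=(-12.8557−-38.1938)/(76.0143−50.6762)=1.0000; B=V−Δ·S=-87.1275
Node (2,2) S=90.4932: V=(p*·25.1514+(1−p*)·-12.8557)/1.02=3.3657; Δ=(25.1514−-12.8557)/(114.0214−76.0143)=1.0000; B=V−Δ·S=-87.1275
Node (1,0) S=47.8800: V=(p*·-26.7987+(1−p*)·-46.9083)/1.02=-37.5391; Δ=(-26.7987−-46.9083)/(60.3288−40.2192)=1.0000; B=V−Δ·S=-85.4191
Node (1,1) S=71.8200: V=(p*·3.3657+(1−p*)·-26.7987)/1.02=-13.5991; Δ=(3.3657−-26.7987)/(90.4932−60.3288)=1.0000; B=V−Δ·S=-85.4191
Node (0,0) S=57.0000: V=(p*·-13.5991+(1−p*)·-37.5391)/1.02=-26.7442; Δ=(-13.5991−-37.5391)/(71.8200−47.8800)=1.0000; B=V−Δ·S=-83.7442
Self-financing check: at every node Δ·S+B equals the discounted successor values.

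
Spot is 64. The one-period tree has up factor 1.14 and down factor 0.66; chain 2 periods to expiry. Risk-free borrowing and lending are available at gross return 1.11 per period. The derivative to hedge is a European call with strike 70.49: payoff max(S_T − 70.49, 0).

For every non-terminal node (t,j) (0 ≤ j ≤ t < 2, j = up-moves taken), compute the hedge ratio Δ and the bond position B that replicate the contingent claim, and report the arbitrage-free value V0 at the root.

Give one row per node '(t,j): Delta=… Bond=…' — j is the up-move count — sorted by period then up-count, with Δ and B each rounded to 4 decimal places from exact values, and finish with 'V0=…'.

No-arbitrage ⇒ martingale measure with p* = (R−d)/(u−d) = 0.9375.
Payoff layer (t=2): V(2,0)=0.0000, V(2,1)=0.0000, V(2,2)=12.6844
  t=1,j=0: stock 42.2400 → up 48.1536 (V=0.0000), down 27.8784 (V=0.0000). Price 0.0000; hedge Δ=0.0000, bond B=0.0000.
  t=1,j=1: stock 72.9600 → up 83.1744 (V=12.6844), down 48.1536 (V=0.0000). Price 10.7132; hedge Δ=0.3622, bond B=-15.7127.
  t=0,j=0: stock 64.0000 → up 72.9600 (V=10.7132), down 42.2400 (V=0.0000). Price 9.0483; hedge Δ=0.3487, bond B=-13.2708.
Check: Δ(0,0)·S0 + B(0,0) = 9.0483 = V0.

(0,0): Delta=0.3487 Bond=-13.2708
(1,0): Delta=0.0000 Bond=0.0000
(1,1): Delta=0.3622 Bond=-15.7127
V0=9.0483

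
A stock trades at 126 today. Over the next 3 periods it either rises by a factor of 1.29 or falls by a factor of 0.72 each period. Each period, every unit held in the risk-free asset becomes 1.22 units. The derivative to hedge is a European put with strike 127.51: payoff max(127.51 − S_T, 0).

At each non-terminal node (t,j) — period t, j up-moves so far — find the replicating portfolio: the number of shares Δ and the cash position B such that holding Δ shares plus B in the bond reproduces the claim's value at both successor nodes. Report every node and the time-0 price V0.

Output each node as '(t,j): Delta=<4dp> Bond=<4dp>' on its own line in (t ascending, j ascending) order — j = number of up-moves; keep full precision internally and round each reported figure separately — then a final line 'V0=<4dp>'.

No-arbitrage ⇒ martingale measure with p* = (R−d)/(u−d) = 0.8772.
At expiry t=3: V(3,0)=80.4808, V(3,1)=43.2493, V(3,2)=0.0000, V(3,3)=0.0000
  t=2,j=0: stock 65.3184 → up 84.2607 (V=43.2493), down 47.0292 (V=80.4808). Price 39.1980; hedge Δ=-1.0000, bond B=104.5164.
  t=2,j=1: stock 117.0288 → up 150.9672 (V=0.0000), down 84.2607 (V=43.2493). Price 4.3535; hedge Δ=-0.6484, bond B=80.2294.
  t=2,j=2: stock 209.6766 → up 270.4828 (V=0.0000), down 150.9672 (V=0.0000). Price 0.0000; hedge Δ=0.0000, bond B=0.0000.
  t=1,j=0: stock 90.7200 → up 117.0288 (V=4.3535), down 65.3184 (V=39.1980). Price 7.0760; hedge Δ=-0.6738, bond B=68.2066.
  t=1,j=1: stock 162.5400 → up 209.6766 (V=0.0000), down 117.0288 (V=4.3535). Price 0.4382; hedge Δ=-0.0470, bond B=8.0760.
  t=0,j=0: stock 126.0000 → up 162.5400 (V=0.4382), down 90.7200 (V=7.0760). Price 1.0274; hedge Δ=-0.0924, bond B=12.6725.
Check: Δ(0,0)·S0 + B(0,0) = 1.0274 = V0.

(0,0): Delta=-0.0924 Bond=12.6725
(1,0): Delta=-0.6738 Bond=68.2066
(1,1): Delta=-0.0470 Bond=8.0760
(2,0): Delta=-1.0000 Bond=104.5164
(2,1): Delta=-0.6484 Bond=80.2294
(2,2): Delta=0.0000 Bond=0.0000
V0=1.0274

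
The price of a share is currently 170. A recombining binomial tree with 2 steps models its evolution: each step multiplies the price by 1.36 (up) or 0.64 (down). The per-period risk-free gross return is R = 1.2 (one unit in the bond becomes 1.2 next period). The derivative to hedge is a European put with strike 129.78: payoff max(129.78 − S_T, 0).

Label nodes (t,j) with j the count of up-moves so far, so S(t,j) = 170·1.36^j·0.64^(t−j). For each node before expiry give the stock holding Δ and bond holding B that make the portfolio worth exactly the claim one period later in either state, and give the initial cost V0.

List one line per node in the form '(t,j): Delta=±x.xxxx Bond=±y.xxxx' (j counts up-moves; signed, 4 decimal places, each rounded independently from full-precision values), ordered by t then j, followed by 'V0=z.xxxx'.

The replicating-portfolio and risk-neutral prices coincide; use p* = (1.2−0.64)/(1.36−0.64) = 0.7778 for the latter.
Terminal payoffs: V(2,0)=60.1480, V(2,1)=0.0000, V(2,2)=0.0000
(1,0): S=108.8000. Δ = (V_up−V_dn)/(S_up−S_dn) = (0.0000−60.1480)/(147.9680−69.6320) = -0.7678. V = [p*·0.0000 + (1−p*)·60.1480]/1.2 = 11.1385. B = V − Δ·S = 94.6774.
(1,1): S=231.2000. Δ = (V_up−V_dn)/(S_up−S_dn) = (0.0000−0.0000)/(314.4320−147.9680) = 0.0000. V = [p*·0.0000 + (1−p*)·0.0000]/1.2 = 0.0000. B = V − Δ·S = 0.0000.
(0,0): S=170.0000. Δ = (V_up−V_dn)/(S_up−S_dn) = (0.0000−11.1385)/(231.2000−108.8000) = -0.0910. V = [p*·0.0000 + (1−p*)·11.1385]/1.2 = 2.0627. B = V − Δ·S = 17.5329.
Check: Δ(0,0)·S0 + B(0,0) = 2.0627 = V0.

(0,0): Delta=-0.0910 Bond=17.5329
(1,0): Delta=-0.7678 Bond=94.6774
(1,1): Delta=0.0000 Bond=0.0000
V0=2.0627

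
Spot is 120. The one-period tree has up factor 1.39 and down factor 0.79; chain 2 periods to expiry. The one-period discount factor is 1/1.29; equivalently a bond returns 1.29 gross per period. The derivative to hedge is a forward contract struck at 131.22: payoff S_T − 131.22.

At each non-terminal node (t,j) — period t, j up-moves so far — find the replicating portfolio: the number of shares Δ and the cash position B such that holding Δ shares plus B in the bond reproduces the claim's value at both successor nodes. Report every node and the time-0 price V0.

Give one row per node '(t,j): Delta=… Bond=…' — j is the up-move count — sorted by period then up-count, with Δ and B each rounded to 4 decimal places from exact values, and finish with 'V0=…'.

Risk-neutral probability p* = (R−d)/(u−d) = (1.29−0.79)/(1.39−0.79) = 0.8333.
At expiry t=2: V(2,0)=-56.3280, V(2,1)=0.5520, V(2,2)=100.6320
(1,0): S=94.8000. Δ = (V_up−V_dn)/(S_up−S_dn) = (0.5520−-56.3280)/(131.7720−74.8920) = 1.0000. V = [p*·0.5520 + (1−p*)·-56.3280]/1.29 = -6.9209. B = V − Δ·S = -101.7209.
(1,1): S=166.8000. Δ = (V_up−V_dn)/(S_up−S_dn) = (100.6320−0.5520)/(231.8520−131.7720) = 1.0000. V = [p*·100.6320 + (1−p*)·0.5520]/1.29 = 65.0791. B = V − Δ·S = -101.7209.
(0,0): S=120.0000. Δ = (V_up−V_dn)/(S_up−S_dn) = (65.0791−-6.9209)/(166.8000−94.8000) = 1.0000. V = [p*·65.0791 + (1−p*)·-6.9209]/1.29 = 41.1466. B = V − Δ·S = -78.8534.
Each (Δ,B) replicates both successor values, so the strategy is self-financing and V0 is arbitrage-free.

(0,0): Delta=1.0000 Bond=-78.8534
(1,0): Delta=1.0000 Bond=-101.7209
(1,1): Delta=1.0000 Bond=-101.7209
V0=41.1466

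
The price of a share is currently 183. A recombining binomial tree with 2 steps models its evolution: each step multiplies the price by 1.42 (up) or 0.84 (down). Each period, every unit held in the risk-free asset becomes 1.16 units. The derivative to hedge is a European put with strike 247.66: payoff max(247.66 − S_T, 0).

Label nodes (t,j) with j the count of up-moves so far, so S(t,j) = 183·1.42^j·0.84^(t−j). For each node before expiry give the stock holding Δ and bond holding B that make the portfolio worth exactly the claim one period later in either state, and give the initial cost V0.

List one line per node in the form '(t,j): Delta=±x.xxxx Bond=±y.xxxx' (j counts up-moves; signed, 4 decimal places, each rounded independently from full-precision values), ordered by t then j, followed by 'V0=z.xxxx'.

Under the risk-neutral measure, an up-move has probability p* = (R−d)/(u−d) = 0.5517 and values discount at R = 1.16.
At expiry t=2: V(2,0)=118.5352, V(2,1)=29.3776, V(2,2)=0.0000
(1,0): S=153.7200. Δ = (V_up−V_dn)/(S_up−S_dn) = (29.3776−118.5352)/(218.2824−129.1248) = -1.0000. V = [p*·29.3776 + (1−p*)·118.5352]/1.16 = 59.7800. B = V − Δ·S = 213.5000.
(1,1): S=259.8600. Δ = (V_up−V_dn)/(S_up−S_dn) = (0.0000−29.3776)/(369.0012−218.2824) = -0.1949. V = [p*·0.0000 + (1−p*)·29.3776]/1.16 = 11.3528. B = V − Δ·S = 62.0039.
(0,0): S=183.0000. Δ = (V_up−V_dn)/(S_up−S_dn) = (11.3528−59.7800)/(259.8600−153.7200) = -0.4563. V = [p*·11.3528 + (1−p*)·59.7800]/1.16 = 28.5013. B = V − Δ·S = 111.9965.
Self-financing check: at every node Δ·S+B equals the discounted successor values.

(0,0): Delta=-0.4563 Bond=111.9965
(1,0): Delta=-1.0000 Bond=213.5000
(1,1): Delta=-0.1949 Bond=62.0039
V0=28.5013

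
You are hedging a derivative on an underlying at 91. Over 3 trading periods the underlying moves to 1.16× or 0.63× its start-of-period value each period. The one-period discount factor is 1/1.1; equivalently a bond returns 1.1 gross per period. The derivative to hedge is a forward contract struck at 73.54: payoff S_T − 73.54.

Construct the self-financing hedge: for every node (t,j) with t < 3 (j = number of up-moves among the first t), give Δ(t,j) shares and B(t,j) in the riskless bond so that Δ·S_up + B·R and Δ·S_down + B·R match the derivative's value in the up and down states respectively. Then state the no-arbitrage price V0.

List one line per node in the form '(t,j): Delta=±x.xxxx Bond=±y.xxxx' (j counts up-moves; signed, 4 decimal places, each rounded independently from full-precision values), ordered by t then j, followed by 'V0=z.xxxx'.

The replicating-portfolio and risk-neutral prices coincide; use p* = (1.1−0.63)/(1.16−0.63) = 0.8868 for the latter.
Payoff layer (t=3): V(3,0)=-50.7857, V(3,1)=-31.6432, V(3,2)=3.6032, V(3,3)=68.5015
(2,0): S=36.1179. Δ = (V_up−V_dn)/(S_up−S_dn) = (-31.6432−-50.7857)/(41.8968−22.7543) = 1.0000. V = [p*·-31.6432 + (1−p*)·-50.7857]/1.1 = -30.7366. B = V − Δ·S = -66.8545.
(2,1): S=66.5028. Δ = (V_up−V_dn)/(S_up−S_dn) = (3.6032−-31.6432)/(77.1432−41.8968) = 1.0000. V = [p*·3.6032 + (1−p*)·-31.6432]/1.1 = -0.3517. B = V − Δ·S = -66.8545.
(2,2): S=122.4496. Δ = (V_up−V_dn)/(S_up−S_dn) = (68.5015−3.6032)/(142.0415−77.1432) = 1.0000. V = [p*·68.5015 + (1−p*)·3.6032]/1.1 = 55.5951. B = V − Δ·S = -66.8545.
(1,0): S=57.3300. Δ = (V_up−V_dn)/(S_up−S_dn) = (-0.3517−-30.7366)/(66.5028−36.1179) = 1.0000. V = [p*·-0.3517 + (1−p*)·-30.7366]/1.1 = -3.4469. B = V − Δ·S = -60.7769.
(1,1): S=105.5600. Δ = (V_up−V_dn)/(S_up−S_dn) = (55.5951−-0.3517)/(122.4496−66.5028) = 1.0000. V = [p*·55.5951 + (1−p*)·-0.3517]/1.1 = 44.7831. B = V − Δ·S = -60.7769.
(0,0): S=91.0000. Δ = (V_up−V_dn)/(S_up−S_dn) = (44.7831−-3.4469)/(105.5600−57.3300) = 1.0000. V = [p*·44.7831 + (1−p*)·-3.4469]/1.1 = 35.7483. B = V − Δ·S = -55.2517.
Each (Δ,B) replicates both successor values, so the strategy is self-financing and V0 is arbitrage-free.

(0,0): Delta=1.0000 Bond=-55.2517
(1,0): Delta=1.0000 Bond=-60.7769
(1,1): Delta=1.0000 Bond=-60.7769
(2,0): Delta=1.0000 Bond=-66.8545
(2,1): Delta=1.0000 Bond=-66.8545
(2,2): Delta=1.0000 Bond=-66.8545
V0=35.7483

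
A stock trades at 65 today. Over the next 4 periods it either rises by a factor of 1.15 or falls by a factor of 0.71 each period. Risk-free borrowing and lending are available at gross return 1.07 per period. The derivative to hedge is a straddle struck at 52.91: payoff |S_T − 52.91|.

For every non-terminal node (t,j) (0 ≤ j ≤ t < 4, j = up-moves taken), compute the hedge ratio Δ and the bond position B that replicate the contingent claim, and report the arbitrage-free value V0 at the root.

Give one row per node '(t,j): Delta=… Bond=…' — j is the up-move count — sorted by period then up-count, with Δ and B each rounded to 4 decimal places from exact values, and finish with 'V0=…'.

Risk-neutral probability p* = (R−d)/(u−d) = (1.07−0.71)/(1.15−0.71) = 0.8182.
Payoff layer (t=4): V(4,0)=36.3924, V(4,1)=26.1562, V(4,2)=9.5763, V(4,3)=17.2784, V(4,4)=60.7754
(3,0): S=23.2642. Δ = (V_up−V_dn)/(S_up−S_dn) = (26.1562−36.3924)/(26.7538−16.5176) = -1.0000. V = [p*·26.1562 + (1−p*)·36.3924]/1.07 = 26.1844. B = V − Δ·S = 49.4486.
(3,1): S=37.6815. Δ = (V_up−V_dn)/(S_up−S_dn) = (9.5763−26.1562)/(43.3337−26.7538) = -1.0000. V = [p*·9.5763 + (1−p*)·26.1562]/1.07 = 11.7671. B = V − Δ·S = 49.4486.
(3,2): S=61.0334. Δ = (V_up−V_dn)/(S_up−S_dn) = (17.2784−9.5763)/(70.1884−43.3337) = 0.2868. V = [p*·17.2784 + (1−p*)·9.5763]/1.07 = 14.8393. B = V − Δ·S = -2.6655.
(3,3): S=98.8569. Δ = (V_up−V_dn)/(S_up−S_dn) = (60.7754−17.2784)/(113.6854−70.1884) = 1.0000. V = [p*·60.7754 + (1−p*)·17.2784]/1.07 = 49.4083. B = V − Δ·S = -49.4486.
(2,0): S=32.7665. Δ = (V_up−V_dn)/(S_up−S_dn) = (11.7671−26.1844)/(37.6815−23.2642) = -1.0000. V = [p*·11.7671 + (1−p*)·26.1844]/1.07 = 13.4471. B = V − Δ·S = 46.2136.
(2,1): S=53.0725. Δ = (V_up−V_dn)/(S_up−S_dn) = (14.8393−11.7671)/(61.0334−37.6815) = 0.1316. V = [p*·14.8393 + (1−p*)·11.7671]/1.07 = 13.3464. B = V − Δ·S = 6.3643.
(2,2): S=85.9625. Δ = (V_up−V_dn)/(S_up−S_dn) = (49.4083−14.8393)/(98.8569−61.0334) = 0.9140. V = [p*·49.4083 + (1−p*)·14.8393]/1.07 = 40.3019. B = V − Δ·S = -38.2641.
(1,0): S=46.1500. Δ = (V_up−V_dn)/(S_up−S_dn) = (13.3464−13.4471)/(53.0725−32.7665) = -0.0050. V = [p*·13.3464 + (1−p*)·13.4471]/1.07 = 12.4904. B = V − Δ·S = 12.7193.
(1,1): S=74.7500. Δ = (V_up−V_dn)/(S_up−S_dn) = (40.3019−13.3464)/(85.9625−53.0725) = 0.8196. V = [p*·40.3019 + (1−p*)·13.3464]/1.07 = 33.0849. B = V − Δ·S = -28.1774.
(0,0): S=65.0000. Δ = (V_up−V_dn)/(S_up−S_dn) = (33.0849−12.4904)/(74.7500−46.1500) = 0.7201. V = [p*·33.0849 + (1−p*)·12.4904]/1.07 = 27.4210. B = V − Δ·S = -19.3847.
The time-0 hedge costs 27.4210, which is the no-arbitrage price.

(0,0): Delta=0.7201 Bond=-19.3847
(1,0): Delta=-0.0050 Bond=12.7193
(1,1): Delta=0.8196 Bond=-28.1774
(2,0): Delta=-1.0000 Bond=46.2136
(2,1): Delta=0.1316 Bond=6.3643
(2,2): Delta=0.9140 Bond=-38.2641
(3,0): Delta=-1.0000 Bond=49.4486
(3,1): Delta=-1.0000 Bond=49.4486
(3,2): Delta=0.2868 Bond=-2.6655
(3,3): Delta=1.0000 Bond=-49.4486
V0=27.4210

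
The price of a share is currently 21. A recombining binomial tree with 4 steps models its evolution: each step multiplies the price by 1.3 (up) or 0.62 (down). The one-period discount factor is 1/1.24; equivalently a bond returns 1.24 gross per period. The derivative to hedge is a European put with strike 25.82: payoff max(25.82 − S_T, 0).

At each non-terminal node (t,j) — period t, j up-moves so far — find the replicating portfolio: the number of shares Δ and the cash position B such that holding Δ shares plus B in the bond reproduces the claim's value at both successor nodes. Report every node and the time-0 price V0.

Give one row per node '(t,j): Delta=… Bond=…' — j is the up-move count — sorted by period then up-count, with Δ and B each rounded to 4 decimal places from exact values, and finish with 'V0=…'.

The replicating-portfolio and risk-neutral prices coincide; use p* = (1.24−0.62)/(1.3−0.62) = 0.9118 for the latter.
At expiry t=4: V(4,0)=22.7170, V(4,1)=19.3136, V(4,2)=12.1776, V(4,3)=0.0000, V(4,4)=0.0000
(3,0): S=5.0049. Δ = (V_up−V_dn)/(S_up−S_dn) = (19.3136−22.7170)/(6.5064−3.1030) = -1.0000. V = [p*·19.3136 + (1−p*)·22.7170]/1.24 = 15.8177. B = V − Δ·S = 20.8226.
(3,1): S=10.4941. Δ = (V_up−V_dn)/(S_up−S_dn) = (12.1776−19.3136)/(13.6424−6.5064) = -1.0000. V = [p*·12.1776 + (1−p*)·19.3136]/1.24 = 10.3285. B = V − Δ·S = 20.8226.
(3,2): S=22.0038. Δ = (V_up−V_dn)/(S_up−S_dn) = (0.0000−12.1776)/(28.6049−13.6424) = -0.8139. V = [p*·0.0000 + (1−p*)·12.1776]/1.24 = 0.8665. B = V − Δ·S = 18.7748.
(3,3): S=46.1370. Δ = (V_up−V_dn)/(S_up−S_dn) = (0.0000−0.0000)/(59.9781−28.6049) = 0.0000. V = [p*·0.0000 + (1−p*)·0.0000]/1.24 = 0.0000. B = V − Δ·S = 0.0000.
(2,0): S=8.0724. Δ = (V_up−V_dn)/(S_up−S_dn) = (10.3285−15.8177)/(10.4941−5.0049) = -1.0000. V = [p*·10.3285 + (1−p*)·15.8177]/1.24 = 8.7200. B = V − Δ·S = 16.7924.
(2,1): S=16.9260. Δ = (V_up−V_dn)/(S_up−S_dn) = (0.8665−10.3285)/(22.0038−10.4941) = -0.8221. V = [p*·0.8665 + (1−p*)·10.3285]/1.24 = 1.3721. B = V − Δ·S = 15.2867.
(2,2): S=35.4900. Δ = (V_up−V_dn)/(S_up−S_dn) = (0.0000−0.8665)/(46.1370−22.0038) = -0.0359. V = [p*·0.0000 + (1−p*)·0.8665]/1.24 = 0.0617. B = V − Δ·S = 1.3360.
(1,0): S=13.0200. Δ = (V_up−V_dn)/(S_up−S_dn) = (1.3721−8.7200)/(16.9260−8.0724) = -0.8299. V = [p*·1.3721 + (1−p*)·8.7200]/1.24 = 1.6294. B = V − Δ·S = 12.4351.
(1,1): S=27.3000. Δ = (V_up−V_dn)/(S_up−S_dn) = (0.0617−1.3721)/(35.4900−16.9260) = -0.0706. V = [p*·0.0617 + (1−p*)·1.3721]/1.24 = 0.1430. B = V − Δ·S = 2.0701.
(0,0): S=21.0000. Δ = (V_up−V_dn)/(S_up−S_dn) = (0.1430−1.6294)/(27.3000−13.0200) = -0.1041. V = [p*·0.1430 + (1−p*)·1.6294]/1.24 = 0.2211. B = V − Δ·S = 2.4070.
The time-0 hedge costs 0.2211, which is the no-arbitrage price.

(0,0): Delta=-0.1041 Bond=2.4070
(1,0): Delta=-0.8299 Bond=12.4351
(1,1): Delta=-0.0706 Bond=2.0701
(2,0): Delta=-1.0000 Bond=16.7924
(2,1): Delta=-0.8221 Bond=15.2867
(2,2): Delta=-0.0359 Bond=1.3360
(3,0): Delta=-1.0000 Bond=20.8226
(3,1): Delta=-1.0000 Bond=20.8226
(3,2): Delta=-0.8139 Bond=18.7748
(3,3): Delta=0.0000 Bond=0.0000
V0=0.2211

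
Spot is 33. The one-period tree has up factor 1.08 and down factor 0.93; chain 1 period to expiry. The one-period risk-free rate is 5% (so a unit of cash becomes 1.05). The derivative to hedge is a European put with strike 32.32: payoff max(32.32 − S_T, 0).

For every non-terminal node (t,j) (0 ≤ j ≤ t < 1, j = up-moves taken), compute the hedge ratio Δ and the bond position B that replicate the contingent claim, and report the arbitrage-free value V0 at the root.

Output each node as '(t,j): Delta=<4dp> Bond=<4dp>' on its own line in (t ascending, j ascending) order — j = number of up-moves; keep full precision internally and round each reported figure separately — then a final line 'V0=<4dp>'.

No-arbitrage ⇒ martingale measure with p* = (R−d)/(u−d) = 0.8000.
At expiry t=1: V(1,0)=1.6300, V(1,1)=0.0000
Node (0,0) S=33.0000: V=(p*·0.0000+(1−p*)·1.6300)/1.05=0.3105; Δ=(0.0000−1.6300)/(35.6400−30.6900)=-0.3293; B=V−Δ·S=11.1771
Self-financing check: at every node Δ·S+B equals the discounted successor values.

(0,0): Delta=-0.3293 Bond=11.1771
V0=0.3105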